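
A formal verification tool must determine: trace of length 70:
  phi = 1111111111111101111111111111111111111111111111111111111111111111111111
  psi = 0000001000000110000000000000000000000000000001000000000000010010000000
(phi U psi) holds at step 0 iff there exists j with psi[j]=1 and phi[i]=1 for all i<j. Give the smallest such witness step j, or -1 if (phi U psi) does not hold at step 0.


(phi U psi) at 0: need smallest j with psi[j]=1 and phi[i]=1 for all i in [0,j).
Scan from step 0:
  step 0: phi=1, psi=0 -> continue
  step 1: phi=1, psi=0 -> continue
  step 2: phi=1, psi=0 -> continue
  step 3: phi=1, psi=0 -> continue
  step 6: psi=1 and phi held for [0,6) -> witness found
Witness step = 6

6


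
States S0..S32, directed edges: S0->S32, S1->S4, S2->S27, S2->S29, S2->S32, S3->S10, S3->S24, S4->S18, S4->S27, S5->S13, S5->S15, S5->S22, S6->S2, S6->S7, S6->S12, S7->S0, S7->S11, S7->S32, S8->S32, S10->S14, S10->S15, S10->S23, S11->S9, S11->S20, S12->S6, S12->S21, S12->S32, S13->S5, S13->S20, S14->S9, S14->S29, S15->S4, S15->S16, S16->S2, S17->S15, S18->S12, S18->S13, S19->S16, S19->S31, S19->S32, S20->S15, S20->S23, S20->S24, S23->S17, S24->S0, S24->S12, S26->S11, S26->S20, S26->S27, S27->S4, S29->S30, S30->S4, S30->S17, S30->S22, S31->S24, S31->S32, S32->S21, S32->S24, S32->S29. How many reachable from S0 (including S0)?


BFS from S0:
  layer 0: {S0}
  layer 1: {S32}
  layer 2: {S21, S24, S29}
  layer 3: {S12, S30}
  layer 4: {S4, S6, S17, S22}
  layer 5: {S2, S7, S15, S18, S27}
  layer 6: {S11, S13, S16}
  layer 7: {S5, S9, S20}
  layer 8: {S23}
Reachable set: {S0, S2, S4, S5, S6, S7, S9, S11, S12, S13, S15, S16, S17, S18, S20, S21, S22, S23, S24, S27, S29, S30, S32}
Count = 23

23


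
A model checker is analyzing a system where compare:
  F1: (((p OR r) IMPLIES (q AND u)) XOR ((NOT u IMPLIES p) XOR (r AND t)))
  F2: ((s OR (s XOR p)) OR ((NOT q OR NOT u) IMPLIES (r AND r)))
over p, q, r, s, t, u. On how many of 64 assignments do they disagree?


F1 = (((p OR r) IMPLIES (q AND u)) XOR ((NOT u IMPLIES p) XOR (r AND t)))
F2 = ((s OR (s XOR p)) OR ((NOT q OR NOT u) IMPLIES (r AND r)))
Evaluate both on each of 64 rows (bits = p,q,r,s,t,u):
  row 0 [000000]: F1=1 F2=0 (differ) -> 1
  row 1 [000001]: F1=0 F2=0 -> 0
  row 2 [000010]: F1=1 F2=0 (differ) -> 1
  row 3 [000011]: F1=0 F2=0 -> 0
  row 4 [000100]: F1=1 F2=1 -> 0
  (every remaining row is evaluated the same way; all 64 results are listed next)
Full result column, 8 rows per line (p,q,r fixed per line; s,t,u runs 000..111 left to right):
  rows 0-7 [p,q,r=000]: 10100101  (ones: 4)
  rows 8-15 [p,q,r=001]: 10011001  (ones: 4)
  rows 16-23 [p,q,r=010]: 11110101  (ones: 6)
  rows 24-31 [p,q,r=011]: 11001100  (ones: 4)
  rows 32-39 [p,q,r=100]: 00000000  (ones: 0)
  rows 40-47 [p,q,r=101]: 00110011  (ones: 4)
  rows 48-55 [p,q,r=110]: 01010101  (ones: 4)
  rows 56-63 [p,q,r=111]: 01100110  (ones: 4)
Disagreements = 4+4+6+4+0+4+4+4 = 30

30


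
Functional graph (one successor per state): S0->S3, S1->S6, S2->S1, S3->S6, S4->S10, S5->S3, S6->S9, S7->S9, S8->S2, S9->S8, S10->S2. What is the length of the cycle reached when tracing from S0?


Trace from S0 until a state repeats:
  S0 -> S3 -> S6 -> S9 -> S8 -> S2 -> S1 -> S6
S6 first seen at step 2, revisited at step 7.
Cycle length = 7 - 2 = 5

5


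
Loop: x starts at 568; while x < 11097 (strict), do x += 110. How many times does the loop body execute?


Step 1: x goes from 568 toward 11097 by 110; the body runs while x<11097, so iterations = ceil((bound-start)/step)
Step 2: Distance=10529
Step 3: ceil(10529/110)=96

96


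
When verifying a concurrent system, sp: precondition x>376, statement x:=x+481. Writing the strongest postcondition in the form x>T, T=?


Formula: sp(P, x:=E) = exists old_x. (x = E[old_x/x]) AND P[old_x/x] (old_x is the value of x before the assignment; eliminate old_x by solving x = E[old_x/x] for old_x)
Step 1: Precondition P: x>376, i.e. old_x > 376
Step 2: Assignment gives x = old_x + 481, so old_x = x - 481
Step 3: Substitute into P: x - 481 > 376
Step 4: Simplify: x > 376+481 = 857

857


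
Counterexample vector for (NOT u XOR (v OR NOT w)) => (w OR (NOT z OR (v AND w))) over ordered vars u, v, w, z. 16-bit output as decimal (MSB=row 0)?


F1 = (NOT u XOR (v OR NOT w))
F2 = (w OR (NOT z OR (v AND w)))
Counterexample to F1=>F2 is where F1=1 and F2=0.
Evaluate each row (bits = u,v,w,z, MSB first):
  row 0 [0000]: F1=0 F2=1 -> F1&~F2 -> 0
  row 1 [0001]: F1=0 F2=0 -> F1&~F2 -> 0
  row 2 [0010]: F1=1 F2=1 -> F1&~F2 -> 0
  row 3 [0011]: F1=1 F2=1 -> F1&~F2 -> 0
  row 4 [0100]: F1=0 F2=1 -> F1&~F2 -> 0
  row 5 [0101]: F1=0 F2=0 -> F1&~F2 -> 0
  row 6 [0110]: F1=0 F2=1 -> F1&~F2 -> 0
  row 7 [0111]: F1=0 F2=1 -> F1&~F2 -> 0
  row 8 [1000]: F1=1 F2=1 -> F1&~F2 -> 0
  row 9 [1001]: F1=1 F2=0 -> F1&~F2 -> 1
  row 10 [1010]: F1=0 F2=1 -> F1&~F2 -> 0
  row 11 [1011]: F1=0 F2=1 -> F1&~F2 -> 0
  row 12 [1100]: F1=1 F2=1 -> F1&~F2 -> 0
  row 13 [1101]: F1=1 F2=0 -> F1&~F2 -> 1
  row 14 [1110]: F1=1 F2=1 -> F1&~F2 -> 0
  row 15 [1111]: F1=1 F2=1 -> F1&~F2 -> 0
Full result column, 4 rows per line (u,v fixed per line; w,z runs 00..11 left to right):
  rows 0-3 [u,v=00]: 0000  = hex 0
  rows 4-7 [u,v=01]: 0000  = hex 0
  rows 8-11 [u,v=10]: 0100  = hex 4
  rows 12-15 [u,v=11]: 0100  = hex 4
Counterexample vector (row 0 .. row 15) = 0000000001000100
Output column grouped in 4s = 0000 0000 0100 0100 = 0x0044
Convert to decimal digit by digit (value = value*16 + digit):
  0 -> 0
  0*16 + 0 = 0
  0*16 + 4 = 4
  4*16 + 4 = 68
Decimal = 68

68


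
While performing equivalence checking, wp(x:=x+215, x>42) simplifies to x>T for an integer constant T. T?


Formula: wp(x:=E, P) = P[E/x] (substitute E for x in postcondition)
Step 1: Postcondition: x>42
Step 2: Substitute x+215 for x: x+215>42
Step 3: Solve for x: x > 42-215 = -173

-173


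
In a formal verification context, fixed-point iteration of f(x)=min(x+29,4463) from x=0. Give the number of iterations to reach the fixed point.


Step 1: x=0, cap=4463, increment=29
Step 2: x grows by 29 each step until capped at 4463; fixed point is x=4463
Step 3: iterations = ceil(4463/29) = 154

154


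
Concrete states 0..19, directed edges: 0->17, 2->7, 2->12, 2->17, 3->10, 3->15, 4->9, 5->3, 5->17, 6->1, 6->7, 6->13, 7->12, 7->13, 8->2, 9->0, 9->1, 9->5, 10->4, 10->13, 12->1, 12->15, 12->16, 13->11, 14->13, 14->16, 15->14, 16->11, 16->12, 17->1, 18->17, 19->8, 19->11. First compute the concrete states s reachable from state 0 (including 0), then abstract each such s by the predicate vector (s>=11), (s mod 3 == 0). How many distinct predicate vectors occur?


BFS from 0:
Concrete reachable: {0, 1, 17}
Abstract via predicates (s>=11), (s mod 3 == 0):
  (0,0) <- {1}
  (0,1) <- {0}
  (1,0) <- {17}
Distinct abstract states = 3

3


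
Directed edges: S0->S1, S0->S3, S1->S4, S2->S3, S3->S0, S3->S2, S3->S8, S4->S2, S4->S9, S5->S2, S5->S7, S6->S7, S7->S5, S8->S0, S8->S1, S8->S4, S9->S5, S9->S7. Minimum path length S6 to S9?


BFS layer-by-layer from S6:
  dist 0: {S6}
  dist 1: {S7}
  dist 2: {S5}
  dist 3: {S2}
  dist 4: {S3}
  dist 5: {S0, S8}
  dist 6: {S1, S4}
  dist 7: {S9}
  -> S9 reached at distance 7
Shortest path length = 7

7


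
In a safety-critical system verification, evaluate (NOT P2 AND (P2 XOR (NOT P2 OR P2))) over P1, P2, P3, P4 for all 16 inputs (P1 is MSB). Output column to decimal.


Formula: (NOT P2 AND (P2 XOR (NOT P2 OR P2))) over P1, P2, P3, P4 (16 rows)
Evaluate each row (bits = P1,P2,P3,P4, MSB first):
  row 0 [0000]: (NOT 0 AND (0 XOR (NOT 0 OR 0))) -> 1
  row 1 [0001]: (NOT 0 AND (0 XOR (NOT 0 OR 0))) -> 1
  row 2 [0010]: (NOT 0 AND (0 XOR (NOT 0 OR 0))) -> 1
  row 3 [0011]: (NOT 0 AND (0 XOR (NOT 0 OR 0))) -> 1
  row 4 [0100]: (NOT 1 AND (1 XOR (NOT 1 OR 1))) -> 0
  row 5 [0101]: (NOT 1 AND (1 XOR (NOT 1 OR 1))) -> 0
  row 6 [0110]: (NOT 1 AND (1 XOR (NOT 1 OR 1))) -> 0
  row 7 [0111]: (NOT 1 AND (1 XOR (NOT 1 OR 1))) -> 0
  row 8 [1000]: (NOT 0 AND (0 XOR (NOT 0 OR 0))) -> 1
  row 9 [1001]: (NOT 0 AND (0 XOR (NOT 0 OR 0))) -> 1
  row 10 [1010]: (NOT 0 AND (0 XOR (NOT 0 OR 0))) -> 1
  row 11 [1011]: (NOT 0 AND (0 XOR (NOT 0 OR 0))) -> 1
  row 12 [1100]: (NOT 1 AND (1 XOR (NOT 1 OR 1))) -> 0
  row 13 [1101]: (NOT 1 AND (1 XOR (NOT 1 OR 1))) -> 0
  row 14 [1110]: (NOT 1 AND (1 XOR (NOT 1 OR 1))) -> 0
  row 15 [1111]: (NOT 1 AND (1 XOR (NOT 1 OR 1))) -> 0
Full result column, 4 rows per line (P1,P2 fixed per line; P3,P4 runs 00..11 left to right):
  rows 0-3 [P1,P2=00]: 1111  = hex F
  rows 4-7 [P1,P2=01]: 0000  = hex 0
  rows 8-11 [P1,P2=10]: 1111  = hex F
  rows 12-15 [P1,P2=11]: 0000  = hex 0
Output column (row 0 .. row 15) = 1111000011110000
Output column grouped in 4s = 1111 0000 1111 0000 = 0xF0F0
Convert to decimal digit by digit (value = value*16 + digit):
  F -> 15
  15*16 + 0 = 240
  240*16 + 15 (F) = 3855
  3855*16 + 0 = 61680
Decimal = 61680

61680


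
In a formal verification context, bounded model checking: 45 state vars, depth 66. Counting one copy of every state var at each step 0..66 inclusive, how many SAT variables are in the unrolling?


BMC unrolls to depth k, creating one copy of each state var for steps 0..k.
Step count = 66 + 1 = 67 (steps 0 through 66)
Vars per step = 45
Total = 45 * 67 = 3015

3015


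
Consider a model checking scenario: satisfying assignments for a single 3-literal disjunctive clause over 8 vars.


Step 1: Total=2^8=256
Step 2: Unsat when all 3 false: 2^5=32
Step 3: Sat=256-32=224

224


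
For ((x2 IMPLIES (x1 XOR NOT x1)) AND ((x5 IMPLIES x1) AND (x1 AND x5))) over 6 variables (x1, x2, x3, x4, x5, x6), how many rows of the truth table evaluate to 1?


Formula: ((x2 IMPLIES (x1 XOR NOT x1)) AND ((x5 IMPLIES x1) AND (x1 AND x5))) over 6 vars (64 rows)
Evaluate each row (x1, x2, x3, x4, x5, x6 as bits, MSB first):
  row 0 [000000]: ((0 IMPLIES (0 XOR NOT 0)) AND ((0 IMPLIES 0) AND (0 AND 0))) -> 0
  row 1 [000001]: ((0 IMPLIES (0 XOR NOT 0)) AND ((0 IMPLIES 0) AND (0 AND 0))) -> 0
  row 2 [000010]: ((0 IMPLIES (0 XOR NOT 0)) AND ((1 IMPLIES 0) AND (0 AND 1))) -> 0
  row 3 [000011]: ((0 IMPLIES (0 XOR NOT 0)) AND ((1 IMPLIES 0) AND (0 AND 1))) -> 0
  row 4 [000100]: ((0 IMPLIES (0 XOR NOT 0)) AND ((0 IMPLIES 0) AND (0 AND 0))) -> 0
  (every remaining row is evaluated the same way; all 64 results are listed next)
Full result column, 8 rows per line (x1,x2,x3 fixed per line; x4,x5,x6 runs 000..111 left to right):
  rows 0-7 [x1,x2,x3=000]: 00000000  (ones: 0)
  rows 8-15 [x1,x2,x3=001]: 00000000  (ones: 0)
  rows 16-23 [x1,x2,x3=010]: 00000000  (ones: 0)
  rows 24-31 [x1,x2,x3=011]: 00000000  (ones: 0)
  rows 32-39 [x1,x2,x3=100]: 00110011  (ones: 4)
  rows 40-47 [x1,x2,x3=101]: 00110011  (ones: 4)
  rows 48-55 [x1,x2,x3=110]: 00110011  (ones: 4)
  rows 56-63 [x1,x2,x3=111]: 00110011  (ones: 4)
Count of 1-rows = 0+0+0+0+4+4+4+4 = 16

16


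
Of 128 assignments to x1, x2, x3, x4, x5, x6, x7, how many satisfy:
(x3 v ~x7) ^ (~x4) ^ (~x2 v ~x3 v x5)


CNF with 3 clauses over 7 vars (128 assignments).
An assignment satisfies CNF iff every clause has >=1 true literal.
Check each row (bits = x1,x2,x3,x4,x5,x6,x7; clause T/F shown):
  row 0 [0000000]: clauses=TTT -> 1
  row 1 [0000001]: clauses=FTT -> 0
  row 2 [0000010]: clauses=TTT -> 1
  row 3 [0000011]: clauses=FTT -> 0
  row 4 [0000100]: clauses=TTT -> 1
  (every remaining row is evaluated the same way; all 128 results are listed next)
Full result column, 8 rows per line (x1,x2,x3,x4 fixed per line; x5,x6,x7 runs 000..111 left to right):
  rows 0-7 [x1,x2,x3,x4=0000]: 10101010  (ones: 4)
  rows 8-15 [x1,x2,x3,x4=0001]: 00000000  (ones: 0)
  rows 16-23 [x1,x2,x3,x4=0010]: 11111111  (ones: 8)
  rows 24-31 [x1,x2,x3,x4=0011]: 00000000  (ones: 0)
  rows 32-39 [x1,x2,x3,x4=0100]: 10101010  (ones: 4)
  rows 40-47 [x1,x2,x3,x4=0101]: 00000000  (ones: 0)
  rows 48-55 [x1,x2,x3,x4=0110]: 00001111  (ones: 4)
  rows 56-63 [x1,x2,x3,x4=0111]: 00000000  (ones: 0)
  rows 64-71 [x1,x2,x3,x4=1000]: 10101010  (ones: 4)
  rows 72-79 [x1,x2,x3,x4=1001]: 00000000  (ones: 0)
  rows 80-87 [x1,x2,x3,x4=1010]: 11111111  (ones: 8)
  rows 88-95 [x1,x2,x3,x4=1011]: 00000000  (ones: 0)
  rows 96-103 [x1,x2,x3,x4=1100]: 10101010  (ones: 4)
  rows 104-111 [x1,x2,x3,x4=1101]: 00000000  (ones: 0)
  rows 112-119 [x1,x2,x3,x4=1110]: 00001111  (ones: 4)
  rows 120-127 [x1,x2,x3,x4=1111]: 00000000  (ones: 0)
Satisfying assignments = 4+0+8+0+4+0+4+0+4+0+8+0+4+0+4+0 = 40

40


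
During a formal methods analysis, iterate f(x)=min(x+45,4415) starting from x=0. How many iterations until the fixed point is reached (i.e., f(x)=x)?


Step 1: x=0, cap=4415, increment=45
Step 2: x grows by 45 each step until capped at 4415; fixed point is x=4415
Step 3: iterations = ceil(4415/45) = 99

99


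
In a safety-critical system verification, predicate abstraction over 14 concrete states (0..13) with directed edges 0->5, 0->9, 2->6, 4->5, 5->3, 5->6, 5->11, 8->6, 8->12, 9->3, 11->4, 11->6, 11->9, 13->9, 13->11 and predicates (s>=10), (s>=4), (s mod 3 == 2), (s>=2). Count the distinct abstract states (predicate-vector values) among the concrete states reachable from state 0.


BFS from 0:
Concrete reachable: {0, 3, 4, 5, 6, 9, 11}
Abstract via predicates (s>=10), (s>=4), (s mod 3 == 2), (s>=2):
  (0,0,0,0) <- {0}
  (0,0,0,1) <- {3}
  (0,1,0,1) <- {4, 6, 9}
  (0,1,1,1) <- {5}
  (1,1,1,1) <- {11}
Distinct abstract states = 5

5


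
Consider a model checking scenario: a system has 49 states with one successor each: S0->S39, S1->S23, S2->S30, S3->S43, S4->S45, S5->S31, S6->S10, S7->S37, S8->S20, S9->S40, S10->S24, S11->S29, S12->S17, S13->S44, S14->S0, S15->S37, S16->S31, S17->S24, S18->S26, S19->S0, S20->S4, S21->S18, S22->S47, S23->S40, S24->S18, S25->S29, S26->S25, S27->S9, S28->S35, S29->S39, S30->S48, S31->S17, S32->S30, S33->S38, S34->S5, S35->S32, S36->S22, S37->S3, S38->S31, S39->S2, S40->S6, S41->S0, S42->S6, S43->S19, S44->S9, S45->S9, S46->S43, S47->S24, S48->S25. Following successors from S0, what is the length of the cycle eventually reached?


Trace from S0 until a state repeats:
  S0 -> S39 -> S2 -> S30 -> S48 -> S25 -> S29 -> S39
S39 first seen at step 1, revisited at step 7.
Cycle length = 7 - 1 = 6

6


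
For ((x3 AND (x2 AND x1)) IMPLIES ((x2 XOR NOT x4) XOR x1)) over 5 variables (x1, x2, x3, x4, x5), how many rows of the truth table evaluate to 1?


Formula: ((x3 AND (x2 AND x1)) IMPLIES ((x2 XOR NOT x4) XOR x1)) over 5 vars (32 rows)
Evaluate each row (x1, x2, x3, x4, x5 as bits, MSB first):
  row 0 [00000]: ((0 AND (0 AND 0)) IMPLIES ((0 XOR NOT 0) XOR 0)) -> 1
  row 1 [00001]: ((0 AND (0 AND 0)) IMPLIES ((0 XOR NOT 0) XOR 0)) -> 1
  row 2 [00010]: ((0 AND (0 AND 0)) IMPLIES ((0 XOR NOT 1) XOR 0)) -> 1
  row 3 [00011]: ((0 AND (0 AND 0)) IMPLIES ((0 XOR NOT 1) XOR 0)) -> 1
  row 4 [00100]: ((1 AND (0 AND 0)) IMPLIES ((0 XOR NOT 0) XOR 0)) -> 1
  row 5 [00101]: ((1 AND (0 AND 0)) IMPLIES ((0 XOR NOT 0) XOR 0)) -> 1
  row 6 [00110]: ((1 AND (0 AND 0)) IMPLIES ((0 XOR NOT 1) XOR 0)) -> 1
  row 7 [00111]: ((1 AND (0 AND 0)) IMPLIES ((0 XOR NOT 1) XOR 0)) -> 1
  row 8 [01000]: ((0 AND (1 AND 0)) IMPLIES ((1 XOR NOT 0) XOR 0)) -> 1
  row 9 [01001]: ((0 AND (1 AND 0)) IMPLIES ((1 XOR NOT 0) XOR 0)) -> 1
  row 10 [01010]: ((0 AND (1 AND 0)) IMPLIES ((1 XOR NOT 1) XOR 0)) -> 1
  row 11 [01011]: ((0 AND (1 AND 0)) IMPLIES ((1 XOR NOT 1) XOR 0)) -> 1
  row 12 [01100]: ((1 AND (1 AND 0)) IMPLIES ((1 XOR NOT 0) XOR 0)) -> 1
  row 13 [01101]: ((1 AND (1 AND 0)) IMPLIES ((1 XOR NOT 0) XOR 0)) -> 1
  row 14 [01110]: ((1 AND (1 AND 0)) IMPLIES ((1 XOR NOT 1) XOR 0)) -> 1
  row 15 [01111]: ((1 AND (1 AND 0)) IMPLIES ((1 XOR NOT 1) XOR 0)) -> 1
  row 16 [10000]: ((0 AND (0 AND 1)) IMPLIES ((0 XOR NOT 0) XOR 1)) -> 1
  row 17 [10001]: ((0 AND (0 AND 1)) IMPLIES ((0 XOR NOT 0) XOR 1)) -> 1
  row 18 [10010]: ((0 AND (0 AND 1)) IMPLIES ((0 XOR NOT 1) XOR 1)) -> 1
  row 19 [10011]: ((0 AND (0 AND 1)) IMPLIES ((0 XOR NOT 1) XOR 1)) -> 1
  row 20 [10100]: ((1 AND (0 AND 1)) IMPLIES ((0 XOR NOT 0) XOR 1)) -> 1
  row 21 [10101]: ((1 AND (0 AND 1)) IMPLIES ((0 XOR NOT 0) XOR 1)) -> 1
  row 22 [10110]: ((1 AND (0 AND 1)) IMPLIES ((0 XOR NOT 1) XOR 1)) -> 1
  row 23 [10111]: ((1 AND (0 AND 1)) IMPLIES ((0 XOR NOT 1) XOR 1)) -> 1
  row 24 [11000]: ((0 AND (1 AND 1)) IMPLIES ((1 XOR NOT 0) XOR 1)) -> 1
  row 25 [11001]: ((0 AND (1 AND 1)) IMPLIES ((1 XOR NOT 0) XOR 1)) -> 1
  row 26 [11010]: ((0 AND (1 AND 1)) IMPLIES ((1 XOR NOT 1) XOR 1)) -> 1
  row 27 [11011]: ((0 AND (1 AND 1)) IMPLIES ((1 XOR NOT 1) XOR 1)) -> 1
  row 28 [11100]: ((1 AND (1 AND 1)) IMPLIES ((1 XOR NOT 0) XOR 1)) -> 1
  row 29 [11101]: ((1 AND (1 AND 1)) IMPLIES ((1 XOR NOT 0) XOR 1)) -> 1
  row 30 [11110]: ((1 AND (1 AND 1)) IMPLIES ((1 XOR NOT 1) XOR 1)) -> 0
  row 31 [11111]: ((1 AND (1 AND 1)) IMPLIES ((1 XOR NOT 1) XOR 1)) -> 0
Full result column, 8 rows per line (x1,x2 fixed per line; x3,x4,x5 runs 000..111 left to right):
  rows 0-7 [x1,x2=00]: 11111111  (ones: 8)
  rows 8-15 [x1,x2=01]: 11111111  (ones: 8)
  rows 16-23 [x1,x2=10]: 11111111  (ones: 8)
  rows 24-31 [x1,x2=11]: 11111100  (ones: 6)
Count of 1-rows = 8+8+8+6 = 30

30


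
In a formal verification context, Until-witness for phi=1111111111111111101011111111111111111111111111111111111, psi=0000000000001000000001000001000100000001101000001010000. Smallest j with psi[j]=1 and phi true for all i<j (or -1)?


(phi U psi) at 0: need smallest j with psi[j]=1 and phi[i]=1 for all i in [0,j).
Scan from step 0:
  step 0: phi=1, psi=0 -> continue
  step 1: phi=1, psi=0 -> continue
  step 2: phi=1, psi=0 -> continue
  step 3: phi=1, psi=0 -> continue
  step 12: psi=1 and phi held for [0,12) -> witness found
Witness step = 12

12


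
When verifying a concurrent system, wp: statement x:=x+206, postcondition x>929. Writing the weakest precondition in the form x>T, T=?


Formula: wp(x:=E, P) = P[E/x] (substitute E for x in postcondition)
Step 1: Postcondition: x>929
Step 2: Substitute x+206 for x: x+206>929
Step 3: Solve for x: x > 929-206 = 723

723


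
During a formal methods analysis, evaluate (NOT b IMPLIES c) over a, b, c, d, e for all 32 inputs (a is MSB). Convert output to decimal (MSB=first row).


Formula: (NOT b IMPLIES c) over a, b, c, d, e (32 rows)
Evaluate each row (bits = a,b,c,d,e, MSB first):
  row 0 [00000]: (NOT 0 IMPLIES 0) -> 0
  row 1 [00001]: (NOT 0 IMPLIES 0) -> 0
  row 2 [00010]: (NOT 0 IMPLIES 0) -> 0
  row 3 [00011]: (NOT 0 IMPLIES 0) -> 0
  row 4 [00100]: (NOT 0 IMPLIES 1) -> 1
  row 5 [00101]: (NOT 0 IMPLIES 1) -> 1
  row 6 [00110]: (NOT 0 IMPLIES 1) -> 1
  row 7 [00111]: (NOT 0 IMPLIES 1) -> 1
  row 8 [01000]: (NOT 1 IMPLIES 0) -> 1
  row 9 [01001]: (NOT 1 IMPLIES 0) -> 1
  row 10 [01010]: (NOT 1 IMPLIES 0) -> 1
  row 11 [01011]: (NOT 1 IMPLIES 0) -> 1
  row 12 [01100]: (NOT 1 IMPLIES 1) -> 1
  row 13 [01101]: (NOT 1 IMPLIES 1) -> 1
  row 14 [01110]: (NOT 1 IMPLIES 1) -> 1
  row 15 [01111]: (NOT 1 IMPLIES 1) -> 1
  row 16 [10000]: (NOT 0 IMPLIES 0) -> 0
  row 17 [10001]: (NOT 0 IMPLIES 0) -> 0
  row 18 [10010]: (NOT 0 IMPLIES 0) -> 0
  row 19 [10011]: (NOT 0 IMPLIES 0) -> 0
  row 20 [10100]: (NOT 0 IMPLIES 1) -> 1
  row 21 [10101]: (NOT 0 IMPLIES 1) -> 1
  row 22 [10110]: (NOT 0 IMPLIES 1) -> 1
  row 23 [10111]: (NOT 0 IMPLIES 1) -> 1
  row 24 [11000]: (NOT 1 IMPLIES 0) -> 1
  row 25 [11001]: (NOT 1 IMPLIES 0) -> 1
  row 26 [11010]: (NOT 1 IMPLIES 0) -> 1
  row 27 [11011]: (NOT 1 IMPLIES 0) -> 1
  row 28 [11100]: (NOT 1 IMPLIES 1) -> 1
  row 29 [11101]: (NOT 1 IMPLIES 1) -> 1
  row 30 [11110]: (NOT 1 IMPLIES 1) -> 1
  row 31 [11111]: (NOT 1 IMPLIES 1) -> 1
Full result column, 4 rows per line (a,b,c fixed per line; d,e runs 00..11 left to right):
  rows 0-3 [a,b,c=000]: 0000  = hex 0
  rows 4-7 [a,b,c=001]: 1111  = hex F
  rows 8-11 [a,b,c=010]: 1111  = hex F
  rows 12-15 [a,b,c=011]: 1111  = hex F
  rows 16-19 [a,b,c=100]: 0000  = hex 0
  rows 20-23 [a,b,c=101]: 1111  = hex F
  rows 24-27 [a,b,c=110]: 1111  = hex F
  rows 28-31 [a,b,c=111]: 1111  = hex F
Output column (row 0 .. row 31) = 00001111111111110000111111111111
Output column grouped in 4s = 0000 1111 1111 1111 0000 1111 1111 1111 = 0x0FFF0FFF
Convert to decimal digit by digit (value = value*16 + digit):
  0 -> 0
  0*16 + 15 (F) = 15
  15*16 + 15 (F) = 255
  255*16 + 15 (F) = 4095
  4095*16 + 0 = 65520
  65520*16 + 15 (F) = 1048335
  1048335*16 + 15 (F) = 16773375
  16773375*16 + 15 (F) = 268374015
Decimal = 268374015

268374015


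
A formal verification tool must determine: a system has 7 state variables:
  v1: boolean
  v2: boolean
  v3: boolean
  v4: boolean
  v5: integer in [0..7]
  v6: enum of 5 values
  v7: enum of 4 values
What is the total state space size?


State space = product of domain sizes of all variables.
Domain sizes:
  v1 (boolean): 2
  v2 (boolean): 2
  v3 (boolean): 2
  v4 (boolean): 2
  v5 (integer in [0..7]): 8
  v6 (enum of 5 values): 5
  v7 (enum of 4 values): 4
Product = 2 * 2 * 2 * 2 * 8 * 5 * 4 = 2560

2560


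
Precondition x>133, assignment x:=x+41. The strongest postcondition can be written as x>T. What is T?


Formula: sp(P, x:=E) = exists old_x. (x = E[old_x/x]) AND P[old_x/x] (old_x is the value of x before the assignment; eliminate old_x by solving x = E[old_x/x] for old_x)
Step 1: Precondition P: x>133, i.e. old_x > 133
Step 2: Assignment gives x = old_x + 41, so old_x = x - 41
Step 3: Substitute into P: x - 41 > 133
Step 4: Simplify: x > 133+41 = 174

174


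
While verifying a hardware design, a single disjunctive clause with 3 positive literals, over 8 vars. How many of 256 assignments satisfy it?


Step 1: Total=2^8=256
Step 2: Unsat when all 3 false: 2^5=32
Step 3: Sat=256-32=224

224


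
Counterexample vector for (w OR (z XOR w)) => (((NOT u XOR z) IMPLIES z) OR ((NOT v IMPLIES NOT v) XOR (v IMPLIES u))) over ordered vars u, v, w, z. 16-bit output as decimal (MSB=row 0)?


F1 = (w OR (z XOR w))
F2 = (((NOT u XOR z) IMPLIES z) OR ((NOT v IMPLIES NOT v) XOR (v IMPLIES u)))
Counterexample to F1=>F2 is where F1=1 and F2=0.
Evaluate each row (bits = u,v,w,z, MSB first):
  row 0 [0000]: F1=0 F2=0 -> F1&~F2 -> 0
  row 1 [0001]: F1=1 F2=1 -> F1&~F2 -> 0
  row 2 [0010]: F1=1 F2=0 -> F1&~F2 -> 1
  row 3 [0011]: F1=1 F2=1 -> F1&~F2 -> 0
  row 4 [0100]: F1=0 F2=1 -> F1&~F2 -> 0
  row 5 [0101]: F1=1 F2=1 -> F1&~F2 -> 0
  row 6 [0110]: F1=1 F2=1 -> F1&~F2 -> 0
  row 7 [0111]: F1=1 F2=1 -> F1&~F2 -> 0
  row 8 [1000]: F1=0 F2=1 -> F1&~F2 -> 0
  row 9 [1001]: F1=1 F2=1 -> F1&~F2 -> 0
  row 10 [1010]: F1=1 F2=1 -> F1&~F2 -> 0
  row 11 [1011]: F1=1 F2=1 -> F1&~F2 -> 0
  row 12 [1100]: F1=0 F2=1 -> F1&~F2 -> 0
  row 13 [1101]: F1=1 F2=1 -> F1&~F2 -> 0
  row 14 [1110]: F1=1 F2=1 -> F1&~F2 -> 0
  row 15 [1111]: F1=1 F2=1 -> F1&~F2 -> 0
Full result column, 4 rows per line (u,v fixed per line; w,z runs 00..11 left to right):
  rows 0-3 [u,v=00]: 0010  = hex 2
  rows 4-7 [u,v=01]: 0000  = hex 0
  rows 8-11 [u,v=10]: 0000  = hex 0
  rows 12-15 [u,v=11]: 0000  = hex 0
Counterexample vector (row 0 .. row 15) = 0010000000000000
Output column grouped in 4s = 0010 0000 0000 0000 = 0x2000
Convert to decimal digit by digit (value = value*16 + digit):
  2 -> 2
  2*16 + 0 = 32
  32*16 + 0 = 512
  512*16 + 0 = 8192
Decimal = 8192

8192


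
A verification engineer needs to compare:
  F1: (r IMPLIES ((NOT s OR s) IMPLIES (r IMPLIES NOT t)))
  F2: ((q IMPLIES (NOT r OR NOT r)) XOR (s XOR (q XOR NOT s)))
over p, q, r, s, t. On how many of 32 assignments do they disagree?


F1 = (r IMPLIES ((NOT s OR s) IMPLIES (r IMPLIES NOT t)))
F2 = ((q IMPLIES (NOT r OR NOT r)) XOR (s XOR (q XOR NOT s)))
Evaluate both on each of 32 rows (bits = p,q,r,s,t):
  row 0 [00000]: F1=1 F2=0 (differ) -> 1
  row 1 [00001]: F1=1 F2=0 (differ) -> 1
  row 2 [00010]: F1=1 F2=0 (differ) -> 1
  row 3 [00011]: F1=1 F2=0 (differ) -> 1
  row 4 [00100]: F1=1 F2=0 (differ) -> 1
  row 5 [00101]: F1=0 F2=0 -> 0
  row 6 [00110]: F1=1 F2=0 (differ) -> 1
  row 7 [00111]: F1=0 F2=0 -> 0
  row 8 [01000]: F1=1 F2=1 -> 0
  row 9 [01001]: F1=1 F2=1 -> 0
  row 10 [01010]: F1=1 F2=1 -> 0
  row 11 [01011]: F1=1 F2=1 -> 0
  row 12 [01100]: F1=1 F2=0 (differ) -> 1
  row 13 [01101]: F1=0 F2=0 -> 0
  row 14 [01110]: F1=1 F2=0 (differ) -> 1
  row 15 [01111]: F1=0 F2=0 -> 0
  row 16 [10000]: F1=1 F2=0 (differ) -> 1
  row 17 [10001]: F1=1 F2=0 (differ) -> 1
  row 18 [10010]: F1=1 F2=0 (differ) -> 1
  row 19 [10011]: F1=1 F2=0 (differ) -> 1
  row 20 [10100]: F1=1 F2=0 (differ) -> 1
  row 21 [10101]: F1=0 F2=0 -> 0
  row 22 [10110]: F1=1 F2=0 (differ) -> 1
  row 23 [10111]: F1=0 F2=0 -> 0
  row 24 [11000]: F1=1 F2=1 -> 0
  row 25 [11001]: F1=1 F2=1 -> 0
  row 26 [11010]: F1=1 F2=1 -> 0
  row 27 [11011]: F1=1 F2=1 -> 0
  row 28 [11100]: F1=1 F2=0 (differ) -> 1
  row 29 [11101]: F1=0 F2=0 -> 0
  row 30 [11110]: F1=1 F2=0 (differ) -> 1
  row 31 [11111]: F1=0 F2=0 -> 0
Full result column, 8 rows per line (p,q fixed per line; r,s,t runs 000..111 left to right):
  rows 0-7 [p,q=00]: 11111010  (ones: 6)
  rows 8-15 [p,q=01]: 00001010  (ones: 2)
  rows 16-23 [p,q=10]: 11111010  (ones: 6)
  rows 24-31 [p,q=11]: 00001010  (ones: 2)
Disagreements = 6+2+6+2 = 16

16


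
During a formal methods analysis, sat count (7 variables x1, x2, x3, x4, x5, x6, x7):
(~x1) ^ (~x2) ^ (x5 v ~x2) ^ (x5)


CNF with 4 clauses over 7 vars (128 assignments).
An assignment satisfies CNF iff every clause has >=1 true literal.
Check each row (bits = x1,x2,x3,x4,x5,x6,x7; clause T/F shown):
  row 0 [0000000]: clauses=TTTF -> 0
  row 1 [0000001]: clauses=TTTF -> 0
  row 2 [0000010]: clauses=TTTF -> 0
  row 3 [0000011]: clauses=TTTF -> 0
  row 4 [0000100]: clauses=TTTT -> 1
  (every remaining row is evaluated the same way; all 128 results are listed next)
Full result column, 8 rows per line (x1,x2,x3,x4 fixed per line; x5,x6,x7 runs 000..111 left to right):
  rows 0-7 [x1,x2,x3,x4=0000]: 00001111  (ones: 4)
  rows 8-15 [x1,x2,x3,x4=0001]: 00001111  (ones: 4)
  rows 16-23 [x1,x2,x3,x4=0010]: 00001111  (ones: 4)
  rows 24-31 [x1,x2,x3,x4=0011]: 00001111  (ones: 4)
  rows 32-39 [x1,x2,x3,x4=0100]: 00000000  (ones: 0)
  rows 40-47 [x1,x2,x3,x4=0101]: 00000000  (ones: 0)
  rows 48-55 [x1,x2,x3,x4=0110]: 00000000  (ones: 0)
  rows 56-63 [x1,x2,x3,x4=0111]: 00000000  (ones: 0)
  rows 64-71 [x1,x2,x3,x4=1000]: 00000000  (ones: 0)
  rows 72-79 [x1,x2,x3,x4=1001]: 00000000  (ones: 0)
  rows 80-87 [x1,x2,x3,x4=1010]: 00000000  (ones: 0)
  rows 88-95 [x1,x2,x3,x4=1011]: 00000000  (ones: 0)
  rows 96-103 [x1,x2,x3,x4=1100]: 00000000  (ones: 0)
  rows 104-111 [x1,x2,x3,x4=1101]: 00000000  (ones: 0)
  rows 112-119 [x1,x2,x3,x4=1110]: 00000000  (ones: 0)
  rows 120-127 [x1,x2,x3,x4=1111]: 00000000  (ones: 0)
Satisfying assignments = 4+4+4+4+0+0+0+0+0+0+0+0+0+0+0+0 = 16

16


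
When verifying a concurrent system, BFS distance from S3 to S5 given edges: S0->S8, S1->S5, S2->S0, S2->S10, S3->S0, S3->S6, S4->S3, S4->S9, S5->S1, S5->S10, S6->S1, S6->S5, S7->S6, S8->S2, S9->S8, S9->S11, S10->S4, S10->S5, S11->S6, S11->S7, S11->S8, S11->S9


BFS layer-by-layer from S3:
  dist 0: {S3}
  dist 1: {S0, S6}
  dist 2: {S1, S5, S8}
  -> S5 reached at distance 2
Shortest path length = 2

2


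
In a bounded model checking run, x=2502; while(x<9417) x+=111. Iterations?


Step 1: x goes from 2502 toward 9417 by 111; the body runs while x<9417, so iterations = ceil((bound-start)/step)
Step 2: Distance=6915
Step 3: ceil(6915/111)=63

63


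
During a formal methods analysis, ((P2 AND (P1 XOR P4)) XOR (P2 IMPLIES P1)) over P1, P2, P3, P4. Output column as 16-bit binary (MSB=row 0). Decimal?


Formula: ((P2 AND (P1 XOR P4)) XOR (P2 IMPLIES P1)) over P1, P2, P3, P4 (16 rows)
Evaluate each row (bits = P1,P2,P3,P4, MSB first):
  row 0 [0000]: ((0 AND (0 XOR 0)) XOR (0 IMPLIES 0)) -> 1
  row 1 [0001]: ((0 AND (0 XOR 1)) XOR (0 IMPLIES 0)) -> 1
  row 2 [0010]: ((0 AND (0 XOR 0)) XOR (0 IMPLIES 0)) -> 1
  row 3 [0011]: ((0 AND (0 XOR 1)) XOR (0 IMPLIES 0)) -> 1
  row 4 [0100]: ((1 AND (0 XOR 0)) XOR (1 IMPLIES 0)) -> 0
  row 5 [0101]: ((1 AND (0 XOR 1)) XOR (1 IMPLIES 0)) -> 1
  row 6 [0110]: ((1 AND (0 XOR 0)) XOR (1 IMPLIES 0)) -> 0
  row 7 [0111]: ((1 AND (0 XOR 1)) XOR (1 IMPLIES 0)) -> 1
  row 8 [1000]: ((0 AND (1 XOR 0)) XOR (0 IMPLIES 1)) -> 1
  row 9 [1001]: ((0 AND (1 XOR 1)) XOR (0 IMPLIES 1)) -> 1
  row 10 [1010]: ((0 AND (1 XOR 0)) XOR (0 IMPLIES 1)) -> 1
  row 11 [1011]: ((0 AND (1 XOR 1)) XOR (0 IMPLIES 1)) -> 1
  row 12 [1100]: ((1 AND (1 XOR 0)) XOR (1 IMPLIES 1)) -> 0
  row 13 [1101]: ((1 AND (1 XOR 1)) XOR (1 IMPLIES 1)) -> 1
  row 14 [1110]: ((1 AND (1 XOR 0)) XOR (1 IMPLIES 1)) -> 0
  row 15 [1111]: ((1 AND (1 XOR 1)) XOR (1 IMPLIES 1)) -> 1
Full result column, 4 rows per line (P1,P2 fixed per line; P3,P4 runs 00..11 left to right):
  rows 0-3 [P1,P2=00]: 1111  = hex F
  rows 4-7 [P1,P2=01]: 0101  = hex 5
  rows 8-11 [P1,P2=10]: 1111  = hex F
  rows 12-15 [P1,P2=11]: 0101  = hex 5
Output column (row 0 .. row 15) = 1111010111110101
Output column grouped in 4s = 1111 0101 1111 0101 = 0xF5F5
Convert to decimal digit by digit (value = value*16 + digit):
  F -> 15
  15*16 + 5 = 245
  245*16 + 15 (F) = 3935
  3935*16 + 5 = 62965
Decimal = 62965

62965


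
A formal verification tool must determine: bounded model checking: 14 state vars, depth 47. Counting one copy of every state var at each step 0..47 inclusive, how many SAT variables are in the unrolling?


BMC unrolls to depth k, creating one copy of each state var for steps 0..k.
Step count = 47 + 1 = 48 (steps 0 through 47)
Vars per step = 14
Total = 14 * 48 = 672

672


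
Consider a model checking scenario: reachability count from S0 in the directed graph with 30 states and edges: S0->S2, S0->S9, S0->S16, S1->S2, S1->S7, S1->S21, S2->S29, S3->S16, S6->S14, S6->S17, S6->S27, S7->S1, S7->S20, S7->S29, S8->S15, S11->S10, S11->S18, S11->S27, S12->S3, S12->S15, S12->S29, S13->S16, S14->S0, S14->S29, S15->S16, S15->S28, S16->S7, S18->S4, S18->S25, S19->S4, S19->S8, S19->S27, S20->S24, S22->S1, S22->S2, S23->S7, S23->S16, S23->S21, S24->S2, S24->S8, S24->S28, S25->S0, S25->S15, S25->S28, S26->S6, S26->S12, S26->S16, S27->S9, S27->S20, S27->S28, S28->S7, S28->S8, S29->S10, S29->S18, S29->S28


BFS from S0:
  layer 0: {S0}
  layer 1: {S2, S9, S16}
  layer 2: {S7, S29}
  layer 3: {S1, S10, S18, S20, S28}
  layer 4: {S4, S8, S21, S24, S25}
  layer 5: {S15}
Reachable set: {S0, S1, S2, S4, S7, S8, S9, S10, S15, S16, S18, S20, S21, S24, S25, S28, S29}
Count = 17

17


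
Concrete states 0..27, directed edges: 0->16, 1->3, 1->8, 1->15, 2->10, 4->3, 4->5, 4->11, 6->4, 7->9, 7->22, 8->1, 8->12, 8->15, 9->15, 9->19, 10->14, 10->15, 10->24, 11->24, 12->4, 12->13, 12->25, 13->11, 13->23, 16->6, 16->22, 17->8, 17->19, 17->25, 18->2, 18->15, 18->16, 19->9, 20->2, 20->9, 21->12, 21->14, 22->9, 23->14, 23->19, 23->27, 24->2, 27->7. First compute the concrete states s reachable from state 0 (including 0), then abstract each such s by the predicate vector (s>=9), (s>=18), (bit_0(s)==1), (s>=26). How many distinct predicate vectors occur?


BFS from 0:
Concrete reachable: {0, 2, 3, 4, 5, 6, 9, 10, 11, 14, 15, 16, 19, 22, 24}
Abstract via predicates (s>=9), (s>=18), (bit_0(s)==1), (s>=26):
  (0,0,0,0) <- {0, 2, 4, 6}
  (0,0,1,0) <- {3, 5}
  (1,0,0,0) <- {10, 14, 16}
  (1,0,1,0) <- {9, 11, 15}
  (1,1,0,0) <- {22, 24}
  (1,1,1,0) <- {19}
Distinct abstract states = 6

6


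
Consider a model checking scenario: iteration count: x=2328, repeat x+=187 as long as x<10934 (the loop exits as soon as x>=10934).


Step 1: x goes from 2328 toward 10934 by 187; the body runs while x<10934, so iterations = ceil((bound-start)/step)
Step 2: Distance=8606
Step 3: ceil(8606/187)=47

47


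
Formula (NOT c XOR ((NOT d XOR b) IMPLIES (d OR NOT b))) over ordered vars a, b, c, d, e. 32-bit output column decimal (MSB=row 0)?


Formula: (NOT c XOR ((NOT d XOR b) IMPLIES (d OR NOT b))) over a, b, c, d, e (32 rows)
Evaluate each row (bits = a,b,c,d,e, MSB first):
  row 0 [00000]: (NOT 0 XOR ((NOT 0 XOR 0) IMPLIES (0 OR NOT 0))) -> 0
  row 1 [00001]: (NOT 0 XOR ((NOT 0 XOR 0) IMPLIES (0 OR NOT 0))) -> 0
  row 2 [00010]: (NOT 0 XOR ((NOT 1 XOR 0) IMPLIES (1 OR NOT 0))) -> 0
  row 3 [00011]: (NOT 0 XOR ((NOT 1 XOR 0) IMPLIES (1 OR NOT 0))) -> 0
  row 4 [00100]: (NOT 1 XOR ((NOT 0 XOR 0) IMPLIES (0 OR NOT 0))) -> 1
  row 5 [00101]: (NOT 1 XOR ((NOT 0 XOR 0) IMPLIES (0 OR NOT 0))) -> 1
  row 6 [00110]: (NOT 1 XOR ((NOT 1 XOR 0) IMPLIES (1 OR NOT 0))) -> 1
  row 7 [00111]: (NOT 1 XOR ((NOT 1 XOR 0) IMPLIES (1 OR NOT 0))) -> 1
  row 8 [01000]: (NOT 0 XOR ((NOT 0 XOR 1) IMPLIES (0 OR NOT 1))) -> 0
  row 9 [01001]: (NOT 0 XOR ((NOT 0 XOR 1) IMPLIES (0 OR NOT 1))) -> 0
  row 10 [01010]: (NOT 0 XOR ((NOT 1 XOR 1) IMPLIES (1 OR NOT 1))) -> 0
  row 11 [01011]: (NOT 0 XOR ((NOT 1 XOR 1) IMPLIES (1 OR NOT 1))) -> 0
  row 12 [01100]: (NOT 1 XOR ((NOT 0 XOR 1) IMPLIES (0 OR NOT 1))) -> 1
  row 13 [01101]: (NOT 1 XOR ((NOT 0 XOR 1) IMPLIES (0 OR NOT 1))) -> 1
  row 14 [01110]: (NOT 1 XOR ((NOT 1 XOR 1) IMPLIES (1 OR NOT 1))) -> 1
  row 15 [01111]: (NOT 1 XOR ((NOT 1 XOR 1) IMPLIES (1 OR NOT 1))) -> 1
  row 16 [10000]: (NOT 0 XOR ((NOT 0 XOR 0) IMPLIES (0 OR NOT 0))) -> 0
  row 17 [10001]: (NOT 0 XOR ((NOT 0 XOR 0) IMPLIES (0 OR NOT 0))) -> 0
  row 18 [10010]: (NOT 0 XOR ((NOT 1 XOR 0) IMPLIES (1 OR NOT 0))) -> 0
  row 19 [10011]: (NOT 0 XOR ((NOT 1 XOR 0) IMPLIES (1 OR NOT 0))) -> 0
  row 20 [10100]: (NOT 1 XOR ((NOT 0 XOR 0) IMPLIES (0 OR NOT 0))) -> 1
  row 21 [10101]: (NOT 1 XOR ((NOT 0 XOR 0) IMPLIES (0 OR NOT 0))) -> 1
  row 22 [10110]: (NOT 1 XOR ((NOT 1 XOR 0) IMPLIES (1 OR NOT 0))) -> 1
  row 23 [10111]: (NOT 1 XOR ((NOT 1 XOR 0) IMPLIES (1 OR NOT 0))) -> 1
  row 24 [11000]: (NOT 0 XOR ((NOT 0 XOR 1) IMPLIES (0 OR NOT 1))) -> 0
  row 25 [11001]: (NOT 0 XOR ((NOT 0 XOR 1) IMPLIES (0 OR NOT 1))) -> 0
  row 26 [11010]: (NOT 0 XOR ((NOT 1 XOR 1) IMPLIES (1 OR NOT 1))) -> 0
  row 27 [11011]: (NOT 0 XOR ((NOT 1 XOR 1) IMPLIES (1 OR NOT 1))) -> 0
  row 28 [11100]: (NOT 1 XOR ((NOT 0 XOR 1) IMPLIES (0 OR NOT 1))) -> 1
  row 29 [11101]: (NOT 1 XOR ((NOT 0 XOR 1) IMPLIES (0 OR NOT 1))) -> 1
  row 30 [11110]: (NOT 1 XOR ((NOT 1 XOR 1) IMPLIES (1 OR NOT 1))) -> 1
  row 31 [11111]: (NOT 1 XOR ((NOT 1 XOR 1) IMPLIES (1 OR NOT 1))) -> 1
Full result column, 4 rows per line (a,b,c fixed per line; d,e runs 00..11 left to right):
  rows 0-3 [a,b,c=000]: 0000  = hex 0
  rows 4-7 [a,b,c=001]: 1111  = hex F
  rows 8-11 [a,b,c=010]: 0000  = hex 0
  rows 12-15 [a,b,c=011]: 1111  = hex F
  rows 16-19 [a,b,c=100]: 0000  = hex 0
  rows 20-23 [a,b,c=101]: 1111  = hex F
  rows 24-27 [a,b,c=110]: 0000  = hex 0
  rows 28-31 [a,b,c=111]: 1111  = hex F
Output column (row 0 .. row 31) = 00001111000011110000111100001111
Output column grouped in 4s = 0000 1111 0000 1111 0000 1111 0000 1111 = 0x0F0F0F0F
Convert to decimal digit by digit (value = value*16 + digit):
  0 -> 0
  0*16 + 15 (F) = 15
  15*16 + 0 = 240
  240*16 + 15 (F) = 3855
  3855*16 + 0 = 61680
  61680*16 + 15 (F) = 986895
  986895*16 + 0 = 15790320
  15790320*16 + 15 (F) = 252645135
Decimal = 252645135

252645135


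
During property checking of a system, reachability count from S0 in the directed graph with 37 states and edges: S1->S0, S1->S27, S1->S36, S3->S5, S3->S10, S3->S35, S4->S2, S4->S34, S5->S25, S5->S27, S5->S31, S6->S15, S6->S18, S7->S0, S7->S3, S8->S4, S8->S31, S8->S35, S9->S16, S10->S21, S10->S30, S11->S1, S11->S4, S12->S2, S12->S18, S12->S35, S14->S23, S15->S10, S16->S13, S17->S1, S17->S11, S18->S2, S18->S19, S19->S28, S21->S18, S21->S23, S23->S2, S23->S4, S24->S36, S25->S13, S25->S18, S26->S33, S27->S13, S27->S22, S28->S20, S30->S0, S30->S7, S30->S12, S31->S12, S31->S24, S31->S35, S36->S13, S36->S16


BFS from S0:
  layer 0: {S0}
Reachable set: {S0}
Count = 1

1


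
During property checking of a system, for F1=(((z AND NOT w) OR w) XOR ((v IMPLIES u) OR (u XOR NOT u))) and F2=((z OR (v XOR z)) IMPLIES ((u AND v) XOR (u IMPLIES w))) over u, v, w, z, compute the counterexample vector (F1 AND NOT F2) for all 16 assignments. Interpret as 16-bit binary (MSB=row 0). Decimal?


F1 = (((z AND NOT w) OR w) XOR ((v IMPLIES u) OR (u XOR NOT u)))
F2 = ((z OR (v XOR z)) IMPLIES ((u AND v) XOR (u IMPLIES w)))
Counterexample to F1=>F2 is where F1=1 and F2=0.
Evaluate each row (bits = u,v,w,z, MSB first):
  row 0 [0000]: F1=1 F2=1 -> F1&~F2 -> 0
  row 1 [0001]: F1=0 F2=1 -> F1&~F2 -> 0
  row 2 [0010]: F1=0 F2=1 -> F1&~F2 -> 0
  row 3 [0011]: F1=0 F2=1 -> F1&~F2 -> 0
  row 4 [0100]: F1=1 F2=1 -> F1&~F2 -> 0
  row 5 [0101]: F1=0 F2=1 -> F1&~F2 -> 0
  row 6 [0110]: F1=0 F2=1 -> F1&~F2 -> 0
  row 7 [0111]: F1=0 F2=1 -> F1&~F2 -> 0
  row 8 [1000]: F1=1 F2=1 -> F1&~F2 -> 0
  row 9 [1001]: F1=0 F2=0 -> F1&~F2 -> 0
  row 10 [1010]: F1=0 F2=1 -> F1&~F2 -> 0
  row 11 [1011]: F1=0 F2=1 -> F1&~F2 -> 0
  row 12 [1100]: F1=1 F2=1 -> F1&~F2 -> 0
  row 13 [1101]: F1=0 F2=1 -> F1&~F2 -> 0
  row 14 [1110]: F1=0 F2=0 -> F1&~F2 -> 0
  row 15 [1111]: F1=0 F2=0 -> F1&~F2 -> 0
Full result column, 4 rows per line (u,v fixed per line; w,z runs 00..11 left to right):
  rows 0-3 [u,v=00]: 0000  = hex 0
  rows 4-7 [u,v=01]: 0000  = hex 0
  rows 8-11 [u,v=10]: 0000  = hex 0
  rows 12-15 [u,v=11]: 0000  = hex 0
Counterexample vector (row 0 .. row 15) = 0000000000000000
Output column grouped in 4s = 0000 0000 0000 0000 = 0x0000
Convert to decimal digit by digit (value = value*16 + digit):
  0 -> 0
  0*16 + 0 = 0
  0*16 + 0 = 0
  0*16 + 0 = 0
Decimal = 0

0


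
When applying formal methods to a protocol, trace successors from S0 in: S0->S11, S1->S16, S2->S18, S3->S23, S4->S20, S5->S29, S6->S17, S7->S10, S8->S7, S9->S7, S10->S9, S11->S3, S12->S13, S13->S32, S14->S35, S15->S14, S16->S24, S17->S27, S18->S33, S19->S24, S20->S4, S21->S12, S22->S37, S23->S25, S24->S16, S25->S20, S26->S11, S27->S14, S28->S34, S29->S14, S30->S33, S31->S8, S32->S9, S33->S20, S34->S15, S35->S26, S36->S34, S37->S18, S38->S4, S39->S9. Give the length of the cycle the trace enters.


Trace from S0 until a state repeats:
  S0 -> S11 -> S3 -> S23 -> S25 -> S20 -> S4 -> S20
S20 first seen at step 5, revisited at step 7.
Cycle length = 7 - 5 = 2

2


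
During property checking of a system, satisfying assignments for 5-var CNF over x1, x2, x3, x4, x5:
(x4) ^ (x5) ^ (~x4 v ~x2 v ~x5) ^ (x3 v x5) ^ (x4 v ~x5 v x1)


CNF with 5 clauses over 5 vars (32 assignments).
An assignment satisfies CNF iff every clause has >=1 true literal.
Check each row (bits = x1,x2,x3,x4,x5; clause T/F shown):
  row 0 [00000]: clauses=FFTFT -> 0
  row 1 [00001]: clauses=FTTTF -> 0
  row 2 [00010]: clauses=TFTFT -> 0
  row 3 [00011]: clauses=TTTTT -> 1
  row 4 [00100]: clauses=FFTTT -> 0
  row 5 [00101]: clauses=FTTTF -> 0
  row 6 [00110]: clauses=TFTTT -> 0
  row 7 [00111]: clauses=TTTTT -> 1
  row 8 [01000]: clauses=FFTFT -> 0
  row 9 [01001]: clauses=FTTTF -> 0
  row 10 [01010]: clauses=TFTFT -> 0
  row 11 [01011]: clauses=TTFTT -> 0
  row 12 [01100]: clauses=FFTTT -> 0
  row 13 [01101]: clauses=FTTTF -> 0
  row 14 [01110]: clauses=TFTTT -> 0
  row 15 [01111]: clauses=TTFTT -> 0
  row 16 [10000]: clauses=FFTFT -> 0
  row 17 [10001]: clauses=FTTTT -> 0
  row 18 [10010]: clauses=TFTFT -> 0
  row 19 [10011]: clauses=TTTTT -> 1
  row 20 [10100]: clauses=FFTTT -> 0
  row 21 [10101]: clauses=FTTTT -> 0
  row 22 [10110]: clauses=TFTTT -> 0
  row 23 [10111]: clauses=TTTTT -> 1
  row 24 [11000]: clauses=FFTFT -> 0
  row 25 [11001]: clauses=FTTTT -> 0
  row 26 [11010]: clauses=TFTFT -> 0
  row 27 [11011]: clauses=TTFTT -> 0
  row 28 [11100]: clauses=FFTTT -> 0
  row 29 [11101]: clauses=FTTTT -> 0
  row 30 [11110]: clauses=TFTTT -> 0
  row 31 [11111]: clauses=TTFTT -> 0
Full result column, 8 rows per line (x1,x2 fixed per line; x3,x4,x5 runs 000..111 left to right):
  rows 0-7 [x1,x2=00]: 00010001  (ones: 2)
  rows 8-15 [x1,x2=01]: 00000000  (ones: 0)
  rows 16-23 [x1,x2=10]: 00010001  (ones: 2)
  rows 24-31 [x1,x2=11]: 00000000  (ones: 0)
Satisfying assignments = 2+0+2+0 = 4

4


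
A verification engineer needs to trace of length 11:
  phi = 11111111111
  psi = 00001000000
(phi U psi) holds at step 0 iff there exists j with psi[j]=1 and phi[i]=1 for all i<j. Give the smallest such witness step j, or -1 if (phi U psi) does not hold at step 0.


(phi U psi) at 0: need smallest j with psi[j]=1 and phi[i]=1 for all i in [0,j).
Scan from step 0:
  step 0: phi=1, psi=0 -> continue
  step 1: phi=1, psi=0 -> continue
  step 2: phi=1, psi=0 -> continue
  step 3: phi=1, psi=0 -> continue
  step 4: psi=1 and phi held for [0,4) -> witness found
Witness step = 4

4
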